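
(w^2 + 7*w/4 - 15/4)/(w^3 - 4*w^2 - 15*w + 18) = (w - 5/4)/(w^2 - 7*w + 6)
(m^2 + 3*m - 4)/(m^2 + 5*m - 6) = (m + 4)/(m + 6)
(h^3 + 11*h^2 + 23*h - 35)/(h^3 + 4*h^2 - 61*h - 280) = (h - 1)/(h - 8)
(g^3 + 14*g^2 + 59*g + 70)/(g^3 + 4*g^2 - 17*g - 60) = (g^2 + 9*g + 14)/(g^2 - g - 12)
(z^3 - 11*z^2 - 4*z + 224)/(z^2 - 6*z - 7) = (z^2 - 4*z - 32)/(z + 1)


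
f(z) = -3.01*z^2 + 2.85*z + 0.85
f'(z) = 2.85 - 6.02*z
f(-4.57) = -75.04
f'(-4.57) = 30.36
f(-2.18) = -19.67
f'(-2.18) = 15.97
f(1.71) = -3.08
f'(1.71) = -7.44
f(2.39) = -9.53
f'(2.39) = -11.54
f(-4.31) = -67.35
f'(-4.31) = 28.80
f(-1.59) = -11.29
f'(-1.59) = 12.42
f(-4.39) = -69.67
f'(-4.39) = 29.28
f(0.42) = 1.52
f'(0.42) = 0.32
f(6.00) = -90.41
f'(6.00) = -33.27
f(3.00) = -17.69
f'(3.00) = -15.21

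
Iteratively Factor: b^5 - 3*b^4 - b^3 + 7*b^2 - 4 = (b - 2)*(b^4 - b^3 - 3*b^2 + b + 2) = (b - 2)*(b - 1)*(b^3 - 3*b - 2) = (b - 2)^2*(b - 1)*(b^2 + 2*b + 1) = (b - 2)^2*(b - 1)*(b + 1)*(b + 1)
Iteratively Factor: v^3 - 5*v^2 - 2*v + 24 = (v + 2)*(v^2 - 7*v + 12) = (v - 4)*(v + 2)*(v - 3)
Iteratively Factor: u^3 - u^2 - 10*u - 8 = (u - 4)*(u^2 + 3*u + 2) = (u - 4)*(u + 2)*(u + 1)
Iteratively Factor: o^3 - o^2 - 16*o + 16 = (o - 4)*(o^2 + 3*o - 4) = (o - 4)*(o - 1)*(o + 4)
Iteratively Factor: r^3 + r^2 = (r + 1)*(r^2) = r*(r + 1)*(r)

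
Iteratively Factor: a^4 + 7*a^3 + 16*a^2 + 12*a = (a)*(a^3 + 7*a^2 + 16*a + 12) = a*(a + 2)*(a^2 + 5*a + 6) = a*(a + 2)^2*(a + 3)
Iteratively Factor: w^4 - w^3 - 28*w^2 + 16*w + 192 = (w - 4)*(w^3 + 3*w^2 - 16*w - 48) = (w - 4)*(w + 4)*(w^2 - w - 12) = (w - 4)^2*(w + 4)*(w + 3)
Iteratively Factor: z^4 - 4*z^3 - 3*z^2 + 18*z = (z - 3)*(z^3 - z^2 - 6*z) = (z - 3)^2*(z^2 + 2*z) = z*(z - 3)^2*(z + 2)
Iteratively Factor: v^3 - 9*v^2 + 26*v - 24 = (v - 3)*(v^2 - 6*v + 8) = (v - 4)*(v - 3)*(v - 2)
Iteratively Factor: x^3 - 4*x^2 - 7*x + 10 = (x - 5)*(x^2 + x - 2) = (x - 5)*(x + 2)*(x - 1)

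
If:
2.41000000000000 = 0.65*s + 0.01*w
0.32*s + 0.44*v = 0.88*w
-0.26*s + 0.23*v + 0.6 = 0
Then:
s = 3.68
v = 1.55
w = 2.11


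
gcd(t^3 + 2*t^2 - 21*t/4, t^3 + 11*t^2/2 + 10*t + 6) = 1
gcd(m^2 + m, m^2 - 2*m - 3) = m + 1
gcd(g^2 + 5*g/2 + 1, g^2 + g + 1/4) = g + 1/2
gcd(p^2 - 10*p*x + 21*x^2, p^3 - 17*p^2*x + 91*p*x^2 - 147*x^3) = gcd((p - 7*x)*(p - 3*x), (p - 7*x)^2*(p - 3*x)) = p^2 - 10*p*x + 21*x^2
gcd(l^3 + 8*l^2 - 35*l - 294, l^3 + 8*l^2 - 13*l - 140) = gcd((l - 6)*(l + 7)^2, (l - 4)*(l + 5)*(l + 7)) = l + 7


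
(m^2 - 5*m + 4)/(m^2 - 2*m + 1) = (m - 4)/(m - 1)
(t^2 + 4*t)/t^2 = (t + 4)/t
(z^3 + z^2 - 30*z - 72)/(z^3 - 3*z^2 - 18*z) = (z + 4)/z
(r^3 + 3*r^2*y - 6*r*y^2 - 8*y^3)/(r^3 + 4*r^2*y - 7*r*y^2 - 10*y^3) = (r + 4*y)/(r + 5*y)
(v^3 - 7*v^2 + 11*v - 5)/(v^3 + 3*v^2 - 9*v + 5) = (v - 5)/(v + 5)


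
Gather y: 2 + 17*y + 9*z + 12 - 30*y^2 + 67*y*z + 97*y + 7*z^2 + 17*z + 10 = -30*y^2 + y*(67*z + 114) + 7*z^2 + 26*z + 24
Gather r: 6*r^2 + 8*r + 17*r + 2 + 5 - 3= 6*r^2 + 25*r + 4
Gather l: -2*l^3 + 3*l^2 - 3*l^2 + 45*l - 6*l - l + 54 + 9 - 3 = -2*l^3 + 38*l + 60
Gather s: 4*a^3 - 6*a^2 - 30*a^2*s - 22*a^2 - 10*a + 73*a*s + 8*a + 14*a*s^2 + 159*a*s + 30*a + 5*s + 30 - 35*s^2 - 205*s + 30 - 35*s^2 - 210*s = 4*a^3 - 28*a^2 + 28*a + s^2*(14*a - 70) + s*(-30*a^2 + 232*a - 410) + 60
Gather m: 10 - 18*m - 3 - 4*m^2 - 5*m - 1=-4*m^2 - 23*m + 6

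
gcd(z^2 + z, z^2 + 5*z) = z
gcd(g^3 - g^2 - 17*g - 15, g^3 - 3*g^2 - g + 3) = g + 1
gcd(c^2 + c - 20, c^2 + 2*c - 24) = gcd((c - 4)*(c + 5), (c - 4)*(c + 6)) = c - 4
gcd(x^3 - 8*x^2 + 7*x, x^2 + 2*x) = x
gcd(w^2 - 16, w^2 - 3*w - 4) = w - 4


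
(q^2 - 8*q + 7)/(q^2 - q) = (q - 7)/q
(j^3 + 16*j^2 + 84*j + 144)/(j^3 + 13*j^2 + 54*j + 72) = (j + 6)/(j + 3)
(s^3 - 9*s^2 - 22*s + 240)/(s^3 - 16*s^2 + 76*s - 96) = (s + 5)/(s - 2)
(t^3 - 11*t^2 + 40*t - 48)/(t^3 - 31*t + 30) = (t^3 - 11*t^2 + 40*t - 48)/(t^3 - 31*t + 30)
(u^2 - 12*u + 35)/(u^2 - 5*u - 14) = (u - 5)/(u + 2)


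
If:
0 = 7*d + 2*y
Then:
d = -2*y/7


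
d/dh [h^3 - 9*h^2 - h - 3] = 3*h^2 - 18*h - 1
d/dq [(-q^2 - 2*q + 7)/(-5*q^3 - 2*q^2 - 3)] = (-q*(15*q + 4)*(q^2 + 2*q - 7) + 2*(q + 1)*(5*q^3 + 2*q^2 + 3))/(5*q^3 + 2*q^2 + 3)^2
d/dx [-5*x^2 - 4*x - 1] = -10*x - 4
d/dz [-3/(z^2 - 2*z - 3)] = 6*(z - 1)/(-z^2 + 2*z + 3)^2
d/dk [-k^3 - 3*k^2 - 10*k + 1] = -3*k^2 - 6*k - 10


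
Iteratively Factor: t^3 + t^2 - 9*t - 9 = (t - 3)*(t^2 + 4*t + 3) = (t - 3)*(t + 3)*(t + 1)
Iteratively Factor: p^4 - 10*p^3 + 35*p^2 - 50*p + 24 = (p - 2)*(p^3 - 8*p^2 + 19*p - 12) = (p - 3)*(p - 2)*(p^2 - 5*p + 4) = (p - 3)*(p - 2)*(p - 1)*(p - 4)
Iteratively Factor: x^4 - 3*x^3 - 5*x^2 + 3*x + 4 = (x + 1)*(x^3 - 4*x^2 - x + 4) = (x - 4)*(x + 1)*(x^2 - 1) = (x - 4)*(x + 1)^2*(x - 1)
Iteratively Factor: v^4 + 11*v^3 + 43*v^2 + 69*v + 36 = (v + 3)*(v^3 + 8*v^2 + 19*v + 12) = (v + 3)^2*(v^2 + 5*v + 4) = (v + 3)^2*(v + 4)*(v + 1)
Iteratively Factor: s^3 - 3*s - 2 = (s - 2)*(s^2 + 2*s + 1) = (s - 2)*(s + 1)*(s + 1)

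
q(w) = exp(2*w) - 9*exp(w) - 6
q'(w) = 2*exp(2*w) - 9*exp(w)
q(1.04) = -23.46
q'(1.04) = -9.45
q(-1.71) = -7.60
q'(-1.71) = -1.56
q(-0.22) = -12.58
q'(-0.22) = -5.93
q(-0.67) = -10.34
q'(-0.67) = -4.08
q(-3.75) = -6.21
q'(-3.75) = -0.21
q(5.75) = 95882.06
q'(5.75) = 194603.83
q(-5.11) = -6.05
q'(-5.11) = -0.05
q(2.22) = -4.09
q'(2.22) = 86.68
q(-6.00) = -6.02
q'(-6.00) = -0.02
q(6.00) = 159117.93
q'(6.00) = 321878.72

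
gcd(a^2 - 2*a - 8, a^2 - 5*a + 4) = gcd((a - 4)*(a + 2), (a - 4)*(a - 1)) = a - 4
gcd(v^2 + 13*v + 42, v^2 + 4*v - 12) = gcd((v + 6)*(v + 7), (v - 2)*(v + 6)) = v + 6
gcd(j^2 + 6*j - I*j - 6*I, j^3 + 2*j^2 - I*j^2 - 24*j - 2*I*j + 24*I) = j^2 + j*(6 - I) - 6*I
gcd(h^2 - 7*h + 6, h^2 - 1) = h - 1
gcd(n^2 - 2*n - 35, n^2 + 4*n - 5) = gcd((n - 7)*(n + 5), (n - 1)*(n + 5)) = n + 5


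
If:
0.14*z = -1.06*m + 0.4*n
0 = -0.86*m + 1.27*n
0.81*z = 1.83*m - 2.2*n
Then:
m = 0.00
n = 0.00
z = 0.00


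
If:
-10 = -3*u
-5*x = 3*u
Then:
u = 10/3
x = -2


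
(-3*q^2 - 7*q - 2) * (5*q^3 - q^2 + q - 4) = -15*q^5 - 32*q^4 - 6*q^3 + 7*q^2 + 26*q + 8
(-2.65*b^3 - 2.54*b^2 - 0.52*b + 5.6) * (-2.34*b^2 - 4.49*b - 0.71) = 6.201*b^5 + 17.8421*b^4 + 14.5029*b^3 - 8.9658*b^2 - 24.7748*b - 3.976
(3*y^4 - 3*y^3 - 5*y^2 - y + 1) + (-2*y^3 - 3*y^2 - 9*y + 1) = 3*y^4 - 5*y^3 - 8*y^2 - 10*y + 2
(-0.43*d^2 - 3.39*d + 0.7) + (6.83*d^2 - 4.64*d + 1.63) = 6.4*d^2 - 8.03*d + 2.33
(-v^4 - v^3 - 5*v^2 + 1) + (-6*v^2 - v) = -v^4 - v^3 - 11*v^2 - v + 1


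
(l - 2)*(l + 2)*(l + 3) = l^3 + 3*l^2 - 4*l - 12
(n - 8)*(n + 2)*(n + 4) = n^3 - 2*n^2 - 40*n - 64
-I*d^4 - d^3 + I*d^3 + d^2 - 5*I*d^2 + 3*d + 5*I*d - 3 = (d - 1)*(d - 3*I)*(d + I)*(-I*d + 1)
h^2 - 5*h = h*(h - 5)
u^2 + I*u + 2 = (u - I)*(u + 2*I)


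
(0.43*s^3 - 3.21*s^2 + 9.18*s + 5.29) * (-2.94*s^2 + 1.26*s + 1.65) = -1.2642*s^5 + 9.9792*s^4 - 30.3243*s^3 - 9.2823*s^2 + 21.8124*s + 8.7285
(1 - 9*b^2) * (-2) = 18*b^2 - 2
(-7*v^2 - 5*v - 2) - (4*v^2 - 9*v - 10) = -11*v^2 + 4*v + 8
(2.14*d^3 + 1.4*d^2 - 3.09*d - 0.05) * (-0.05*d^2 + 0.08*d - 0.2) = -0.107*d^5 + 0.1012*d^4 - 0.1615*d^3 - 0.5247*d^2 + 0.614*d + 0.01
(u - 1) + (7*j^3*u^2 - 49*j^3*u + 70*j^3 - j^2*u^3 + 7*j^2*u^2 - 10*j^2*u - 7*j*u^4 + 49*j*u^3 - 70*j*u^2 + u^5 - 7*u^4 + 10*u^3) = 7*j^3*u^2 - 49*j^3*u + 70*j^3 - j^2*u^3 + 7*j^2*u^2 - 10*j^2*u - 7*j*u^4 + 49*j*u^3 - 70*j*u^2 + u^5 - 7*u^4 + 10*u^3 + u - 1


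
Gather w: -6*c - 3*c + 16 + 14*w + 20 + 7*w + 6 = -9*c + 21*w + 42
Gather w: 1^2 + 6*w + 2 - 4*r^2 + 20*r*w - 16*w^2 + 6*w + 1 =-4*r^2 - 16*w^2 + w*(20*r + 12) + 4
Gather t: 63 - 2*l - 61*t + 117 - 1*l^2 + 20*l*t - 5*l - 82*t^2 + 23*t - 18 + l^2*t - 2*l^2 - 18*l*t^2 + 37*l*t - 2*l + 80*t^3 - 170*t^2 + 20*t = -3*l^2 - 9*l + 80*t^3 + t^2*(-18*l - 252) + t*(l^2 + 57*l - 18) + 162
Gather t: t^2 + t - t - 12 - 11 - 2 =t^2 - 25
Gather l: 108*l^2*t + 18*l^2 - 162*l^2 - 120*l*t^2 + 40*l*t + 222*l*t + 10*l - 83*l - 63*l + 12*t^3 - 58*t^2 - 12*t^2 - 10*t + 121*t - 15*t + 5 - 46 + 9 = l^2*(108*t - 144) + l*(-120*t^2 + 262*t - 136) + 12*t^3 - 70*t^2 + 96*t - 32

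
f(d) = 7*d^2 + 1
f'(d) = 14*d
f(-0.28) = 1.55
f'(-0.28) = -3.92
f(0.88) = 6.42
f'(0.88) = 12.32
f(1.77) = 22.93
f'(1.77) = 24.78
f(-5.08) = 181.64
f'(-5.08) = -71.12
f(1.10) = 9.47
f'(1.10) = 15.40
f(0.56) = 3.20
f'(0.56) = 7.84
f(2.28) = 37.39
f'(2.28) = 31.92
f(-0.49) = 2.68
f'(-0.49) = -6.86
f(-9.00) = 568.00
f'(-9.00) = -126.00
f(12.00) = 1009.00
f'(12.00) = 168.00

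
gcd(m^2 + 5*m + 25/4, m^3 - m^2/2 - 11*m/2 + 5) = m + 5/2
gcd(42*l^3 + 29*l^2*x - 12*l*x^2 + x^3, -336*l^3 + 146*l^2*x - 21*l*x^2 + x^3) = 42*l^2 - 13*l*x + x^2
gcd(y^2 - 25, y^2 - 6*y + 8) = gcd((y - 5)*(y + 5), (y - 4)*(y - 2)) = 1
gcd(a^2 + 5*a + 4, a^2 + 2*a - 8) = a + 4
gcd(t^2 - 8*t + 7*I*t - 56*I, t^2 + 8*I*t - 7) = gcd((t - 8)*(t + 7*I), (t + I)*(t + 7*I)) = t + 7*I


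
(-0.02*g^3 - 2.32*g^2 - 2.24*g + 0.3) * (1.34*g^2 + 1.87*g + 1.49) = -0.0268*g^5 - 3.1462*g^4 - 7.3698*g^3 - 7.2436*g^2 - 2.7766*g + 0.447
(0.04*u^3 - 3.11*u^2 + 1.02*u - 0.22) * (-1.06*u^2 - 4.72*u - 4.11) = -0.0424*u^5 + 3.1078*u^4 + 13.4336*u^3 + 8.2009*u^2 - 3.1538*u + 0.9042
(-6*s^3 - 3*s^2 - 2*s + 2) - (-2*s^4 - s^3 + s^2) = 2*s^4 - 5*s^3 - 4*s^2 - 2*s + 2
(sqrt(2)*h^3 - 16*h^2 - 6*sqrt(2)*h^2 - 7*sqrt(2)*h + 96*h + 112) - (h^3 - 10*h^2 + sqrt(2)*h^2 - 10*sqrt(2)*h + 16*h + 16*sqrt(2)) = -h^3 + sqrt(2)*h^3 - 7*sqrt(2)*h^2 - 6*h^2 + 3*sqrt(2)*h + 80*h - 16*sqrt(2) + 112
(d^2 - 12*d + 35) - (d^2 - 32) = 67 - 12*d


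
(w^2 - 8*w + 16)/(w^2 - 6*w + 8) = (w - 4)/(w - 2)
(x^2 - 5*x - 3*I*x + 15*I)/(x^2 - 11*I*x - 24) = (x - 5)/(x - 8*I)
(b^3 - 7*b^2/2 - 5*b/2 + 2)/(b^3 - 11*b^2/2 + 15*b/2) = (2*b^3 - 7*b^2 - 5*b + 4)/(b*(2*b^2 - 11*b + 15))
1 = 1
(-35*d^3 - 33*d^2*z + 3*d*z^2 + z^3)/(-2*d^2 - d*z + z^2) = (-35*d^2 + 2*d*z + z^2)/(-2*d + z)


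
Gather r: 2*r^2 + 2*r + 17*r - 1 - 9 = 2*r^2 + 19*r - 10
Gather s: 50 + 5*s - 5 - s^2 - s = -s^2 + 4*s + 45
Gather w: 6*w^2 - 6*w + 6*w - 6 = 6*w^2 - 6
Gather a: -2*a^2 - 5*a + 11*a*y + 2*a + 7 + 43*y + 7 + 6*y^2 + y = -2*a^2 + a*(11*y - 3) + 6*y^2 + 44*y + 14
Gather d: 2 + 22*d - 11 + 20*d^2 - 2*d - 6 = 20*d^2 + 20*d - 15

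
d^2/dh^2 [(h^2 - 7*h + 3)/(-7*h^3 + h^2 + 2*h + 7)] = 2*(-49*h^6 + 1029*h^5 - 1071*h^4 - 68*h^3 + 2196*h^2 - 606*h - 138)/(343*h^9 - 147*h^8 - 273*h^7 - 946*h^6 + 372*h^5 + 555*h^4 + 937*h^3 - 231*h^2 - 294*h - 343)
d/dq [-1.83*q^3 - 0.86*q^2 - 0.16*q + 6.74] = -5.49*q^2 - 1.72*q - 0.16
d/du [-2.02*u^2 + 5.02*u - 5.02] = 5.02 - 4.04*u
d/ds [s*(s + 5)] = 2*s + 5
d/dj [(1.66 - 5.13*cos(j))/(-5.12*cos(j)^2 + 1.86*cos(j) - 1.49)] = (26.2656*cos(j)^2 - 16.9984*cos(j) - 4.5561)*sin(j)/(26.2144*cos(j)^4 - 19.0464*cos(j)^3 + 18.7172*cos(j)^2 - 5.5428*cos(j) + 2.2201)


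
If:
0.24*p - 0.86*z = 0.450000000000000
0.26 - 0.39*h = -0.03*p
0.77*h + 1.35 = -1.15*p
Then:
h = 0.55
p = -1.54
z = -0.95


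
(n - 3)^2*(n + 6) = n^3 - 27*n + 54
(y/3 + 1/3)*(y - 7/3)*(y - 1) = y^3/3 - 7*y^2/9 - y/3 + 7/9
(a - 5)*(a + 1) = a^2 - 4*a - 5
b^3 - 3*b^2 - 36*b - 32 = (b - 8)*(b + 1)*(b + 4)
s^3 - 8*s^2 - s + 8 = (s - 8)*(s - 1)*(s + 1)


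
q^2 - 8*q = q*(q - 8)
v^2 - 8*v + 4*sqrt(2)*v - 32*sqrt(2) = (v - 8)*(v + 4*sqrt(2))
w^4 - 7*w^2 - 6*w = w*(w - 3)*(w + 1)*(w + 2)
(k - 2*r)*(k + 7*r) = k^2 + 5*k*r - 14*r^2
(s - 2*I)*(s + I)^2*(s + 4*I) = s^4 + 4*I*s^3 + 3*s^2 + 14*I*s - 8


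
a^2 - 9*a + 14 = (a - 7)*(a - 2)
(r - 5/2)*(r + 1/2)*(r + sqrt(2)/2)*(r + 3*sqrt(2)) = r^4 - 2*r^3 + 7*sqrt(2)*r^3/2 - 7*sqrt(2)*r^2 + 7*r^2/4 - 35*sqrt(2)*r/8 - 6*r - 15/4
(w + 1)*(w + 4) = w^2 + 5*w + 4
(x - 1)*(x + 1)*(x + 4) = x^3 + 4*x^2 - x - 4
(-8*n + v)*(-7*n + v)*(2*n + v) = 112*n^3 + 26*n^2*v - 13*n*v^2 + v^3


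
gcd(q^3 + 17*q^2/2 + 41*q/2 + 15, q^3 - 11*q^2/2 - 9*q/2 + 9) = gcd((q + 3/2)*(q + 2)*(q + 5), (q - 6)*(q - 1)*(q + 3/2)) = q + 3/2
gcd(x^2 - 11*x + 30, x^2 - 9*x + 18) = x - 6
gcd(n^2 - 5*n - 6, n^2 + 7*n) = 1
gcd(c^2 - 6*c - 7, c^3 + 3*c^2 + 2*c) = c + 1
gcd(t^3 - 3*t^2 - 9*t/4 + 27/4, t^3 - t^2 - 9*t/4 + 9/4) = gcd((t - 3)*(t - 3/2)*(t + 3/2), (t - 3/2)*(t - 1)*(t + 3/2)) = t^2 - 9/4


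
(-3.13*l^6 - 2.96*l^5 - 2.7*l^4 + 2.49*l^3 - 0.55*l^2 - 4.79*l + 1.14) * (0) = 0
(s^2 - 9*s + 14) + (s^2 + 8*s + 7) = 2*s^2 - s + 21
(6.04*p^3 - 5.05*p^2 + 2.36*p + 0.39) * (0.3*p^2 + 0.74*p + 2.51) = 1.812*p^5 + 2.9546*p^4 + 12.1314*p^3 - 10.8121*p^2 + 6.2122*p + 0.9789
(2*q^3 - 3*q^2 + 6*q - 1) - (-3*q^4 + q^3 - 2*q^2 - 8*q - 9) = 3*q^4 + q^3 - q^2 + 14*q + 8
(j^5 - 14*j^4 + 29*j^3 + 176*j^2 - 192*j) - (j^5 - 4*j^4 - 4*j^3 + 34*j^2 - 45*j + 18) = -10*j^4 + 33*j^3 + 142*j^2 - 147*j - 18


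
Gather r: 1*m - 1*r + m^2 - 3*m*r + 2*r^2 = m^2 + m + 2*r^2 + r*(-3*m - 1)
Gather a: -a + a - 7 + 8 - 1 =0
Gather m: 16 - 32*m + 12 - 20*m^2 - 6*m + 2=-20*m^2 - 38*m + 30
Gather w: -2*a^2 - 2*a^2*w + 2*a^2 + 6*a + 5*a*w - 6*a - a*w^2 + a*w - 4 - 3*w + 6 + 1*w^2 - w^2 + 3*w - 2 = -a*w^2 + w*(-2*a^2 + 6*a)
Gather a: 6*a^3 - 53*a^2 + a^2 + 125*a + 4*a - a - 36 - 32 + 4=6*a^3 - 52*a^2 + 128*a - 64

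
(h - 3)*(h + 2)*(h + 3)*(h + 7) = h^4 + 9*h^3 + 5*h^2 - 81*h - 126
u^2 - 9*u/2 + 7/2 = (u - 7/2)*(u - 1)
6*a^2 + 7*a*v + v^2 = (a + v)*(6*a + v)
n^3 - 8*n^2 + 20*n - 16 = (n - 4)*(n - 2)^2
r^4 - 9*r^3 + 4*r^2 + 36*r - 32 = (r - 8)*(r - 2)*(r - 1)*(r + 2)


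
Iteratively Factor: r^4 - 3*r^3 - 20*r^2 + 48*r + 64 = (r + 4)*(r^3 - 7*r^2 + 8*r + 16) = (r - 4)*(r + 4)*(r^2 - 3*r - 4) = (r - 4)*(r + 1)*(r + 4)*(r - 4)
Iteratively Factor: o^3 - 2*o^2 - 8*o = (o - 4)*(o^2 + 2*o) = (o - 4)*(o + 2)*(o)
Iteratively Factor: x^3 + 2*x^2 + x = (x)*(x^2 + 2*x + 1) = x*(x + 1)*(x + 1)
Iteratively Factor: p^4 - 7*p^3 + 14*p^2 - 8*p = (p)*(p^3 - 7*p^2 + 14*p - 8) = p*(p - 1)*(p^2 - 6*p + 8) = p*(p - 4)*(p - 1)*(p - 2)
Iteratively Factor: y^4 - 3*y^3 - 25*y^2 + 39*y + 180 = (y - 4)*(y^3 + y^2 - 21*y - 45) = (y - 4)*(y + 3)*(y^2 - 2*y - 15) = (y - 4)*(y + 3)^2*(y - 5)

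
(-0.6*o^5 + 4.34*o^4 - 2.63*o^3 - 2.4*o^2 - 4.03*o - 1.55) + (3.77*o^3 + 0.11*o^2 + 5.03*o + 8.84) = -0.6*o^5 + 4.34*o^4 + 1.14*o^3 - 2.29*o^2 + 1.0*o + 7.29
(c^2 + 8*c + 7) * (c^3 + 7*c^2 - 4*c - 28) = c^5 + 15*c^4 + 59*c^3 - 11*c^2 - 252*c - 196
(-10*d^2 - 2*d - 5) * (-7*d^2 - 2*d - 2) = 70*d^4 + 34*d^3 + 59*d^2 + 14*d + 10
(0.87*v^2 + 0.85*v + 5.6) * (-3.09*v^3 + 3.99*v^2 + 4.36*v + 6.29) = -2.6883*v^5 + 0.844800000000001*v^4 - 10.1193*v^3 + 31.5223*v^2 + 29.7625*v + 35.224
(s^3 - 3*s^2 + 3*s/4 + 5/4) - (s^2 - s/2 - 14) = s^3 - 4*s^2 + 5*s/4 + 61/4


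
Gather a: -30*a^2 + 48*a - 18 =-30*a^2 + 48*a - 18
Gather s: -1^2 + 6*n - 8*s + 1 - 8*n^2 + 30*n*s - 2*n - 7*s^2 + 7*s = -8*n^2 + 4*n - 7*s^2 + s*(30*n - 1)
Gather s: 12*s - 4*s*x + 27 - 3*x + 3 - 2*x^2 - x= s*(12 - 4*x) - 2*x^2 - 4*x + 30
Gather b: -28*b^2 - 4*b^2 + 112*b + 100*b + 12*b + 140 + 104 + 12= -32*b^2 + 224*b + 256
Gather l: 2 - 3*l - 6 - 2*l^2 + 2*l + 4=-2*l^2 - l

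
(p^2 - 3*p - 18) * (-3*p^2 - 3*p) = -3*p^4 + 6*p^3 + 63*p^2 + 54*p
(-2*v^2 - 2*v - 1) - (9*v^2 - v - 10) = -11*v^2 - v + 9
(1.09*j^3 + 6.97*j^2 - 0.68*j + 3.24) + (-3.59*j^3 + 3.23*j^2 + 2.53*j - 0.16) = -2.5*j^3 + 10.2*j^2 + 1.85*j + 3.08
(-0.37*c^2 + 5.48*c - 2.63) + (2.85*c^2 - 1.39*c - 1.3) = 2.48*c^2 + 4.09*c - 3.93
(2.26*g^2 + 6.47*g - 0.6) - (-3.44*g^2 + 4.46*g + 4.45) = 5.7*g^2 + 2.01*g - 5.05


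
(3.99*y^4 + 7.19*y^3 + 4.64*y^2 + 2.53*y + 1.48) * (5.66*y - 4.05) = 22.5834*y^5 + 24.5359*y^4 - 2.8571*y^3 - 4.4722*y^2 - 1.8697*y - 5.994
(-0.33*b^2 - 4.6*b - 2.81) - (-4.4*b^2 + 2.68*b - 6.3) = 4.07*b^2 - 7.28*b + 3.49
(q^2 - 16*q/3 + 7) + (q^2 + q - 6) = 2*q^2 - 13*q/3 + 1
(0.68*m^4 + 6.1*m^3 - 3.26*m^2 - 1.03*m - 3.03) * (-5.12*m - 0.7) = -3.4816*m^5 - 31.708*m^4 + 12.4212*m^3 + 7.5556*m^2 + 16.2346*m + 2.121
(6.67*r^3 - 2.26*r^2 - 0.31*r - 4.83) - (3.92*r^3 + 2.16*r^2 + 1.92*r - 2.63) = 2.75*r^3 - 4.42*r^2 - 2.23*r - 2.2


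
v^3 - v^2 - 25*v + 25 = (v - 5)*(v - 1)*(v + 5)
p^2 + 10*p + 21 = (p + 3)*(p + 7)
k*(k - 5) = k^2 - 5*k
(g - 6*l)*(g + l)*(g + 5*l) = g^3 - 31*g*l^2 - 30*l^3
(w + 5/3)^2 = w^2 + 10*w/3 + 25/9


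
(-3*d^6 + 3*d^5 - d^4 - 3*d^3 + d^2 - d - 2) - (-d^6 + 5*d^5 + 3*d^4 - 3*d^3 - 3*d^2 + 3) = -2*d^6 - 2*d^5 - 4*d^4 + 4*d^2 - d - 5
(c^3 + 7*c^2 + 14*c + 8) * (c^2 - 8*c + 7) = c^5 - c^4 - 35*c^3 - 55*c^2 + 34*c + 56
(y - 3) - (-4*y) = 5*y - 3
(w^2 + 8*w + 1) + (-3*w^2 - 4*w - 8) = -2*w^2 + 4*w - 7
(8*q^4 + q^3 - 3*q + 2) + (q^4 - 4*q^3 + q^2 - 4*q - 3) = 9*q^4 - 3*q^3 + q^2 - 7*q - 1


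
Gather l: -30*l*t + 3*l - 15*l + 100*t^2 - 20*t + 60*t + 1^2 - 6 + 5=l*(-30*t - 12) + 100*t^2 + 40*t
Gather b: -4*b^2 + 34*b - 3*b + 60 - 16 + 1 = -4*b^2 + 31*b + 45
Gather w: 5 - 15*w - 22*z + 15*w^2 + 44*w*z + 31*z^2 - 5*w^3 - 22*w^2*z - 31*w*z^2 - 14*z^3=-5*w^3 + w^2*(15 - 22*z) + w*(-31*z^2 + 44*z - 15) - 14*z^3 + 31*z^2 - 22*z + 5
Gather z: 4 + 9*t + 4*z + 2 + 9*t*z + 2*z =9*t + z*(9*t + 6) + 6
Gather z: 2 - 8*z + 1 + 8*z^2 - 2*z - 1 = 8*z^2 - 10*z + 2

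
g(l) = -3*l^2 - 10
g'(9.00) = -54.00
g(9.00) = -253.00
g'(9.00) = -54.00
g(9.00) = -253.00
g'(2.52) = -15.12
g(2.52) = -29.05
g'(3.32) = -19.92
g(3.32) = -43.07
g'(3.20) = -19.20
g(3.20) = -40.72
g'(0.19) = -1.14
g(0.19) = -10.11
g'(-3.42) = 20.52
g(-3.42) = -45.09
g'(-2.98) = 17.88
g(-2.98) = -36.64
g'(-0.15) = 0.90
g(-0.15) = -10.07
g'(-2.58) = 15.48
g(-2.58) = -29.97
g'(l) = -6*l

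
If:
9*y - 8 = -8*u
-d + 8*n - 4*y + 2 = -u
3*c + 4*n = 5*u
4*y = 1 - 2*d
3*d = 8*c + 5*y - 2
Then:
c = -1395/784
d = -267/98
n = 995/3136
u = -319/392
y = 79/49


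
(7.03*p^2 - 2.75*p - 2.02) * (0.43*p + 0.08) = 3.0229*p^3 - 0.6201*p^2 - 1.0886*p - 0.1616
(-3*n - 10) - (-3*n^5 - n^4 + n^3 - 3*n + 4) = 3*n^5 + n^4 - n^3 - 14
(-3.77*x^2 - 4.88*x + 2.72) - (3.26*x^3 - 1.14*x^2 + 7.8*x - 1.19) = -3.26*x^3 - 2.63*x^2 - 12.68*x + 3.91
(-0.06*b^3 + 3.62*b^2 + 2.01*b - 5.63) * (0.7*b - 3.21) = -0.042*b^4 + 2.7266*b^3 - 10.2132*b^2 - 10.3931*b + 18.0723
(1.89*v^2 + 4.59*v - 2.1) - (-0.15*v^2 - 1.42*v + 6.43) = 2.04*v^2 + 6.01*v - 8.53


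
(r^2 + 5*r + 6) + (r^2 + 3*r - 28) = 2*r^2 + 8*r - 22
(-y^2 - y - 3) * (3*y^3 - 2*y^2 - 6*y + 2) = -3*y^5 - y^4 - y^3 + 10*y^2 + 16*y - 6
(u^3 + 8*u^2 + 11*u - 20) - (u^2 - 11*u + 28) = u^3 + 7*u^2 + 22*u - 48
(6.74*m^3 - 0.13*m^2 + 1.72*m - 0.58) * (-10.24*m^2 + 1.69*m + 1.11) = -69.0176*m^5 + 12.7218*m^4 - 10.3511*m^3 + 8.7017*m^2 + 0.929*m - 0.6438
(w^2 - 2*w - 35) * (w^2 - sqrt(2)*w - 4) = w^4 - 2*w^3 - sqrt(2)*w^3 - 39*w^2 + 2*sqrt(2)*w^2 + 8*w + 35*sqrt(2)*w + 140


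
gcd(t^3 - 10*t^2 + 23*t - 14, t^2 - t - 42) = t - 7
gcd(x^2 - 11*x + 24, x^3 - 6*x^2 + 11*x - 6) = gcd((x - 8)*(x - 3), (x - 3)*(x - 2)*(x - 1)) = x - 3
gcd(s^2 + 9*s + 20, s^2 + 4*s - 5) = s + 5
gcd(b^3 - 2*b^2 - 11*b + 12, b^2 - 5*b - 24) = b + 3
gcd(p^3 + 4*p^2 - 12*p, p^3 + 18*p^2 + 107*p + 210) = p + 6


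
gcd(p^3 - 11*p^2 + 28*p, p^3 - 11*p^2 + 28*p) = p^3 - 11*p^2 + 28*p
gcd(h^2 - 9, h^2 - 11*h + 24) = h - 3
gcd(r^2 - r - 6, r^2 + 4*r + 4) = r + 2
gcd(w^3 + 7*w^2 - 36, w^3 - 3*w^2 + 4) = w - 2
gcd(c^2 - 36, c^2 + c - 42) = c - 6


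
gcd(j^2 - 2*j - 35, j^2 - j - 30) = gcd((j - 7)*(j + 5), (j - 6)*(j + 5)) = j + 5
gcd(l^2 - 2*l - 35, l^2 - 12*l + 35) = l - 7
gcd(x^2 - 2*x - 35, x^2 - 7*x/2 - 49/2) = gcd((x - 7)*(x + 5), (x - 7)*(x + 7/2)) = x - 7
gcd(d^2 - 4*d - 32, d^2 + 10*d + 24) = d + 4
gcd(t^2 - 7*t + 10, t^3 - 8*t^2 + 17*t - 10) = t^2 - 7*t + 10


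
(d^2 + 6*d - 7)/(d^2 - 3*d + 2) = (d + 7)/(d - 2)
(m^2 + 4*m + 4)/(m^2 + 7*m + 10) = (m + 2)/(m + 5)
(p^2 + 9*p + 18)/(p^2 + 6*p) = (p + 3)/p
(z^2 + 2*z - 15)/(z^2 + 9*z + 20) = (z - 3)/(z + 4)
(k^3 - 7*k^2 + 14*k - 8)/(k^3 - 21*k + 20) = (k - 2)/(k + 5)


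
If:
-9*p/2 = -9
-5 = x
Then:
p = 2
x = -5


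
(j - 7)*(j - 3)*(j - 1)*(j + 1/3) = j^4 - 32*j^3/3 + 82*j^2/3 - 32*j/3 - 7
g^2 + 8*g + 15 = (g + 3)*(g + 5)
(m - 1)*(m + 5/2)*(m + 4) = m^3 + 11*m^2/2 + 7*m/2 - 10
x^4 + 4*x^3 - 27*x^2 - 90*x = x*(x - 5)*(x + 3)*(x + 6)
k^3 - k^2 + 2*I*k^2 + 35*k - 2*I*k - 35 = (k - 1)*(k - 5*I)*(k + 7*I)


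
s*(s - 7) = s^2 - 7*s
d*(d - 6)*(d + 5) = d^3 - d^2 - 30*d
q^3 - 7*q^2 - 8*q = q*(q - 8)*(q + 1)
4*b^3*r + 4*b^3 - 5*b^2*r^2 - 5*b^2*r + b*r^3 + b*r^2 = (-4*b + r)*(-b + r)*(b*r + b)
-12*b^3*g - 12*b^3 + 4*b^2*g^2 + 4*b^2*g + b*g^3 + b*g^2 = (-2*b + g)*(6*b + g)*(b*g + b)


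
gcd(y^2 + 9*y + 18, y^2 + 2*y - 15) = 1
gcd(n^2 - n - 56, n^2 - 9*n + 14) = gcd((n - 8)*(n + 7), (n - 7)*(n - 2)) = 1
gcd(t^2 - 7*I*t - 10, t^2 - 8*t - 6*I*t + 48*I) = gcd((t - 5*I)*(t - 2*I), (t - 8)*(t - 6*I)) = 1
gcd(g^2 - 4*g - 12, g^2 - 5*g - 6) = g - 6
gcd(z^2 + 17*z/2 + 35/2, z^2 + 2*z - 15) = z + 5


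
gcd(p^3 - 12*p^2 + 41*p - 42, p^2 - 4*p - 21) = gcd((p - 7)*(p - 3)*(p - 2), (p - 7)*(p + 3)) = p - 7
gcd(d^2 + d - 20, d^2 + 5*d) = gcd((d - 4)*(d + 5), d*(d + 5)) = d + 5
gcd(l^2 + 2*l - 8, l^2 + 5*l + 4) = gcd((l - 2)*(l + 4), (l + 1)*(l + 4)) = l + 4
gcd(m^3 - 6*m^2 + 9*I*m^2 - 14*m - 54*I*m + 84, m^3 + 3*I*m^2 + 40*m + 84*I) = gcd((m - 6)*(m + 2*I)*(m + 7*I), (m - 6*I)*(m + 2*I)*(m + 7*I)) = m^2 + 9*I*m - 14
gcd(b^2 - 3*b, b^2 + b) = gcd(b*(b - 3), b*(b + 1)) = b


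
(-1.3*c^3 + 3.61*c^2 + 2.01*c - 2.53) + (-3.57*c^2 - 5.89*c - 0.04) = -1.3*c^3 + 0.04*c^2 - 3.88*c - 2.57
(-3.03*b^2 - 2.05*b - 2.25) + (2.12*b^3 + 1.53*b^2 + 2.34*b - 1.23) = 2.12*b^3 - 1.5*b^2 + 0.29*b - 3.48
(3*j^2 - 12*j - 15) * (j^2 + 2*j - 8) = 3*j^4 - 6*j^3 - 63*j^2 + 66*j + 120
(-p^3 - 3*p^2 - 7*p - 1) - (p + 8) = -p^3 - 3*p^2 - 8*p - 9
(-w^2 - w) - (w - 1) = -w^2 - 2*w + 1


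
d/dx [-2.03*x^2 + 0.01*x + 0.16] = 0.01 - 4.06*x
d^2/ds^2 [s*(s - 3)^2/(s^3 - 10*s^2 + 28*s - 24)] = 2*(4*s^4 - 41*s^3 + 198*s^2 - 540*s + 648)/(s^7 - 26*s^6 + 276*s^5 - 1544*s^4 + 4912*s^3 - 8928*s^2 + 8640*s - 3456)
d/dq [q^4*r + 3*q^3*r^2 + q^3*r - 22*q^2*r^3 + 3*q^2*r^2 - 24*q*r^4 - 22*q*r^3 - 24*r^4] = r*(4*q^3 + 9*q^2*r + 3*q^2 - 44*q*r^2 + 6*q*r - 24*r^3 - 22*r^2)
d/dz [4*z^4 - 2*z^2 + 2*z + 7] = 16*z^3 - 4*z + 2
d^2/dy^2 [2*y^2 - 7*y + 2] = 4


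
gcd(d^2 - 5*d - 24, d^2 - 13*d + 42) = 1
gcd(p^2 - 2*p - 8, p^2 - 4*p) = p - 4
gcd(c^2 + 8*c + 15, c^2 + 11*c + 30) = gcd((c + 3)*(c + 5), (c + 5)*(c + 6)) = c + 5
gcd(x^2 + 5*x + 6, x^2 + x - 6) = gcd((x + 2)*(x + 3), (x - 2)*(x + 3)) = x + 3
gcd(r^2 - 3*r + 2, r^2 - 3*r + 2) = r^2 - 3*r + 2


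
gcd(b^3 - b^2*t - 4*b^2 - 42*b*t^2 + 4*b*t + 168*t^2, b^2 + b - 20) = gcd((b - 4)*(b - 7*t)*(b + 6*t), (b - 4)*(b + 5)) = b - 4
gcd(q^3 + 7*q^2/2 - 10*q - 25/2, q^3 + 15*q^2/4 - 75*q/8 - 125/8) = q^2 + 5*q/2 - 25/2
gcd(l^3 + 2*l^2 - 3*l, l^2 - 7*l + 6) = l - 1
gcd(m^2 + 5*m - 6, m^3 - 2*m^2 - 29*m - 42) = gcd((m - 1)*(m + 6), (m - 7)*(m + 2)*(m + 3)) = 1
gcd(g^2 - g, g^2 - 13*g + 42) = 1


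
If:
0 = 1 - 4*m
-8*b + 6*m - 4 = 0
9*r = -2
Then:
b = -5/16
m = 1/4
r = -2/9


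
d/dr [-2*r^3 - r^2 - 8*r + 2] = -6*r^2 - 2*r - 8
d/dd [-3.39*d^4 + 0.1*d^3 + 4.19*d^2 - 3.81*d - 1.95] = -13.56*d^3 + 0.3*d^2 + 8.38*d - 3.81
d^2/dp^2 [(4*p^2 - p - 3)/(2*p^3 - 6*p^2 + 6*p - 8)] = (4*p^6 - 3*p^5 - 45*p^4 + 214*p^3 - 276*p^2 + 81*p + 61)/(p^9 - 9*p^8 + 36*p^7 - 93*p^6 + 180*p^5 - 261*p^4 + 291*p^3 - 252*p^2 + 144*p - 64)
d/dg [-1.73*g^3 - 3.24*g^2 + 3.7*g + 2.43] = -5.19*g^2 - 6.48*g + 3.7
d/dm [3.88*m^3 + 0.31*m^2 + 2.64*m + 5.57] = 11.64*m^2 + 0.62*m + 2.64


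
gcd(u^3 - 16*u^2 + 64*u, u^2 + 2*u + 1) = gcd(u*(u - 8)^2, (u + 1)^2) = 1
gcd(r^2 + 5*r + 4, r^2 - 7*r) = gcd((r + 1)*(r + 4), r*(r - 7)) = 1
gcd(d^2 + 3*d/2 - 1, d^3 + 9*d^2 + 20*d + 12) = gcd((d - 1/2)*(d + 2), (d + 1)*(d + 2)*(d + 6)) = d + 2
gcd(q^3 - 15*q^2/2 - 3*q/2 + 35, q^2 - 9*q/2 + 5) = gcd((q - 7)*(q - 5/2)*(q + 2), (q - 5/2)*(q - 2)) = q - 5/2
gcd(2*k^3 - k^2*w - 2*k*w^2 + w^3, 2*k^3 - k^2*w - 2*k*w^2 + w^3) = 2*k^3 - k^2*w - 2*k*w^2 + w^3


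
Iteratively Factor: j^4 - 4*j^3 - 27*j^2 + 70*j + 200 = (j + 4)*(j^3 - 8*j^2 + 5*j + 50) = (j + 2)*(j + 4)*(j^2 - 10*j + 25) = (j - 5)*(j + 2)*(j + 4)*(j - 5)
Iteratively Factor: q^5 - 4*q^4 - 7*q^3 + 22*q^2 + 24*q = (q + 2)*(q^4 - 6*q^3 + 5*q^2 + 12*q) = (q - 4)*(q + 2)*(q^3 - 2*q^2 - 3*q) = (q - 4)*(q + 1)*(q + 2)*(q^2 - 3*q) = q*(q - 4)*(q + 1)*(q + 2)*(q - 3)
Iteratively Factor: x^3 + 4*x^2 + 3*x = (x + 3)*(x^2 + x) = (x + 1)*(x + 3)*(x)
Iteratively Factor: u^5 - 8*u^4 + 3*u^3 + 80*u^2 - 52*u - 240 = (u - 4)*(u^4 - 4*u^3 - 13*u^2 + 28*u + 60) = (u - 5)*(u - 4)*(u^3 + u^2 - 8*u - 12) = (u - 5)*(u - 4)*(u - 3)*(u^2 + 4*u + 4) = (u - 5)*(u - 4)*(u - 3)*(u + 2)*(u + 2)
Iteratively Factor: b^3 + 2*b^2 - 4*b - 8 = (b - 2)*(b^2 + 4*b + 4) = (b - 2)*(b + 2)*(b + 2)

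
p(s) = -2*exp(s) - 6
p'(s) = -2*exp(s)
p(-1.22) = -6.59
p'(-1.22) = -0.59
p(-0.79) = -6.91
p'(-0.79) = -0.91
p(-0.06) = -7.88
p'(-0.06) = -1.88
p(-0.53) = -7.18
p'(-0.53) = -1.18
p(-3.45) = -6.06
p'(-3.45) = -0.06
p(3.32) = -61.32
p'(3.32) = -55.32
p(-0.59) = -7.11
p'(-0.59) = -1.11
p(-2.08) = -6.25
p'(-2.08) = -0.25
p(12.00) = -325515.58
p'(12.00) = -325509.58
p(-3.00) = -6.10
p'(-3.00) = -0.10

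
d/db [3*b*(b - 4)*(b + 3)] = 9*b^2 - 6*b - 36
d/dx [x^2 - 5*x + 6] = 2*x - 5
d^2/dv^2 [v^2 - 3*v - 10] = 2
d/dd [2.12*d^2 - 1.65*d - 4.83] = 4.24*d - 1.65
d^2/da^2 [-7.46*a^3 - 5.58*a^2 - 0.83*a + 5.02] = -44.76*a - 11.16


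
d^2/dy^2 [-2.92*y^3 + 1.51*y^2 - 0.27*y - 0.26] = 3.02 - 17.52*y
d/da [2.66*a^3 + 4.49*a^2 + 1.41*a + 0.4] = 7.98*a^2 + 8.98*a + 1.41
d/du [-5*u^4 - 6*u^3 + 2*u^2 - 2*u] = -20*u^3 - 18*u^2 + 4*u - 2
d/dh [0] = 0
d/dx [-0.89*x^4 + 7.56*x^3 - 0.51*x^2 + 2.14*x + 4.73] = -3.56*x^3 + 22.68*x^2 - 1.02*x + 2.14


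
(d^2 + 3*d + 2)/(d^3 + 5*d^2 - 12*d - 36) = (d + 1)/(d^2 + 3*d - 18)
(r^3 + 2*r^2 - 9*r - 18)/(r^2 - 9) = r + 2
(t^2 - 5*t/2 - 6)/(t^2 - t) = (t^2 - 5*t/2 - 6)/(t*(t - 1))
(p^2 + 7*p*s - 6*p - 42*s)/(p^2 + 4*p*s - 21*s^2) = (p - 6)/(p - 3*s)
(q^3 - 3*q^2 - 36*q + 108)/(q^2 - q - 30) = (q^2 + 3*q - 18)/(q + 5)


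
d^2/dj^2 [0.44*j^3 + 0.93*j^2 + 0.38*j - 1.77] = 2.64*j + 1.86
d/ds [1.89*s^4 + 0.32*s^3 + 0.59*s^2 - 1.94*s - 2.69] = 7.56*s^3 + 0.96*s^2 + 1.18*s - 1.94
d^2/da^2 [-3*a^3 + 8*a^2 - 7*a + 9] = 16 - 18*a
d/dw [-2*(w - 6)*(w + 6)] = -4*w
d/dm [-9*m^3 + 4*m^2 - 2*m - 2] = -27*m^2 + 8*m - 2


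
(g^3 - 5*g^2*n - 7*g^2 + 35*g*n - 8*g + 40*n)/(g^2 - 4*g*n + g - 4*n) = (g^2 - 5*g*n - 8*g + 40*n)/(g - 4*n)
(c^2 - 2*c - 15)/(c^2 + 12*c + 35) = (c^2 - 2*c - 15)/(c^2 + 12*c + 35)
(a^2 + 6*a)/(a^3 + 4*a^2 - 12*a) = 1/(a - 2)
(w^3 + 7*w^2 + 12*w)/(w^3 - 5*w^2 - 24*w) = (w + 4)/(w - 8)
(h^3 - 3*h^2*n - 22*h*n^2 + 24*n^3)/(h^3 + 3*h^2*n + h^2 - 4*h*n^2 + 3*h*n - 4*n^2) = (h - 6*n)/(h + 1)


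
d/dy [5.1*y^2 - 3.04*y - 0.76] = 10.2*y - 3.04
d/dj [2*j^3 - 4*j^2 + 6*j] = 6*j^2 - 8*j + 6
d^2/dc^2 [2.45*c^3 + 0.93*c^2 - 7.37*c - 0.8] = 14.7*c + 1.86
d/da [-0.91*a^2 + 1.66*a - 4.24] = 1.66 - 1.82*a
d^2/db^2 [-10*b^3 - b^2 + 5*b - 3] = -60*b - 2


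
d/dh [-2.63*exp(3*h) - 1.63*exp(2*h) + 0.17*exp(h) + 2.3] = (-7.89*exp(2*h) - 3.26*exp(h) + 0.17)*exp(h)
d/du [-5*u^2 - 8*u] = -10*u - 8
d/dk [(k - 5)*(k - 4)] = 2*k - 9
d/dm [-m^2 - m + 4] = -2*m - 1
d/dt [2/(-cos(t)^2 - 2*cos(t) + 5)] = -4*(cos(t) + 1)*sin(t)/(cos(t)^2 + 2*cos(t) - 5)^2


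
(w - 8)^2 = w^2 - 16*w + 64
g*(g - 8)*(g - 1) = g^3 - 9*g^2 + 8*g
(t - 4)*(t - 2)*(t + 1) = t^3 - 5*t^2 + 2*t + 8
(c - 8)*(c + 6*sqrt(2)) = c^2 - 8*c + 6*sqrt(2)*c - 48*sqrt(2)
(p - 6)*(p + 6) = p^2 - 36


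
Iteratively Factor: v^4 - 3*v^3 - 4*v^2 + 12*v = (v - 2)*(v^3 - v^2 - 6*v) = (v - 2)*(v + 2)*(v^2 - 3*v) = v*(v - 2)*(v + 2)*(v - 3)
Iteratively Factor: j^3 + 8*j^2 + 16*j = (j)*(j^2 + 8*j + 16) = j*(j + 4)*(j + 4)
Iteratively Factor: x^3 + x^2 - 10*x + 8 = (x - 2)*(x^2 + 3*x - 4) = (x - 2)*(x - 1)*(x + 4)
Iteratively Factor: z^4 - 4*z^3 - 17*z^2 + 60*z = (z + 4)*(z^3 - 8*z^2 + 15*z) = z*(z + 4)*(z^2 - 8*z + 15) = z*(z - 3)*(z + 4)*(z - 5)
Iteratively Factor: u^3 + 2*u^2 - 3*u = (u)*(u^2 + 2*u - 3) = u*(u - 1)*(u + 3)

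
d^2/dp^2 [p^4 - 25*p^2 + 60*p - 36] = 12*p^2 - 50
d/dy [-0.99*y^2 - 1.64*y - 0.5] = -1.98*y - 1.64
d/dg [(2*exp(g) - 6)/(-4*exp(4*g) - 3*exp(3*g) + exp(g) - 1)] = 2*((exp(g) - 3)*(16*exp(3*g) + 9*exp(2*g) - 1) - 4*exp(4*g) - 3*exp(3*g) + exp(g) - 1)*exp(g)/(4*exp(4*g) + 3*exp(3*g) - exp(g) + 1)^2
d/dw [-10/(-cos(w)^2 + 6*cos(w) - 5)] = 20*(cos(w) - 3)*sin(w)/(cos(w)^2 - 6*cos(w) + 5)^2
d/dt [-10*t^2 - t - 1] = -20*t - 1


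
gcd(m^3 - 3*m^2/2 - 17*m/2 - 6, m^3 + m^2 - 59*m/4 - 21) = m^2 - 5*m/2 - 6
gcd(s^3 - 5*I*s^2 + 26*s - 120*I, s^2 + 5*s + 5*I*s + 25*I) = s + 5*I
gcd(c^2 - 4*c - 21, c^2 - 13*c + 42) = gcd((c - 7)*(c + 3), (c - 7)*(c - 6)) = c - 7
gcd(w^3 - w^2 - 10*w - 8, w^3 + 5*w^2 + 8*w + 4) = w^2 + 3*w + 2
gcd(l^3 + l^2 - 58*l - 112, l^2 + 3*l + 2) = l + 2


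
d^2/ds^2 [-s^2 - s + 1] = -2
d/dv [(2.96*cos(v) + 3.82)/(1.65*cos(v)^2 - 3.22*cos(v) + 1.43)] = (4.884*cos(v)^2 + 12.606*cos(v) - 16.5332)*sin(v)/(2.7225*cos(v)^4 - 10.626*cos(v)^3 + 15.0874*cos(v)^2 - 9.2092*cos(v) + 2.0449)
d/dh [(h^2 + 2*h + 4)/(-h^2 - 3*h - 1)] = (-h^2 + 6*h + 10)/(h^4 + 6*h^3 + 11*h^2 + 6*h + 1)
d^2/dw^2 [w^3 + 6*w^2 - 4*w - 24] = 6*w + 12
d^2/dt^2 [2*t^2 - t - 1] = 4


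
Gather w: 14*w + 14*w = 28*w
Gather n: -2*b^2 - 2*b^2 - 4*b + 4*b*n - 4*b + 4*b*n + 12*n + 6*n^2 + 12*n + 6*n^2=-4*b^2 - 8*b + 12*n^2 + n*(8*b + 24)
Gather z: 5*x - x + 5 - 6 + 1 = 4*x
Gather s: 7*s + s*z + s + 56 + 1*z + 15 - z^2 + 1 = s*(z + 8) - z^2 + z + 72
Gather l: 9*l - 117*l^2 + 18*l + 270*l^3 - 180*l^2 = 270*l^3 - 297*l^2 + 27*l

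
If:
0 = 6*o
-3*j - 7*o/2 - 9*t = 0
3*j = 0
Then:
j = 0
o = 0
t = 0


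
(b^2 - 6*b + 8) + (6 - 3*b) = b^2 - 9*b + 14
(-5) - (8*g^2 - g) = -8*g^2 + g - 5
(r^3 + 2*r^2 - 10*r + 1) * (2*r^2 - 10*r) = 2*r^5 - 6*r^4 - 40*r^3 + 102*r^2 - 10*r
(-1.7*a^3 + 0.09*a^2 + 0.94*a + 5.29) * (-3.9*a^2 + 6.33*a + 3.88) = 6.63*a^5 - 11.112*a^4 - 9.6923*a^3 - 14.3316*a^2 + 37.1329*a + 20.5252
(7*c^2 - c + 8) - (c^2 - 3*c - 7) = 6*c^2 + 2*c + 15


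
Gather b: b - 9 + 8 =b - 1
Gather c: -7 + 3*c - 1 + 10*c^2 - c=10*c^2 + 2*c - 8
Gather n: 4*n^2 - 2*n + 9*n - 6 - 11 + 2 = 4*n^2 + 7*n - 15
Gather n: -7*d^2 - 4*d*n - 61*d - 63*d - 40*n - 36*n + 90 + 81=-7*d^2 - 124*d + n*(-4*d - 76) + 171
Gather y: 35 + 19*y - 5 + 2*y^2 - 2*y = 2*y^2 + 17*y + 30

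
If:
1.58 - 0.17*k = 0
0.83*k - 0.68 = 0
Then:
No Solution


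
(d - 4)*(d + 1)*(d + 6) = d^3 + 3*d^2 - 22*d - 24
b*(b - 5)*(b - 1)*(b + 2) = b^4 - 4*b^3 - 7*b^2 + 10*b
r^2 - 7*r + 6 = (r - 6)*(r - 1)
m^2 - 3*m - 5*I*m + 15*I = (m - 3)*(m - 5*I)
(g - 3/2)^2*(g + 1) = g^3 - 2*g^2 - 3*g/4 + 9/4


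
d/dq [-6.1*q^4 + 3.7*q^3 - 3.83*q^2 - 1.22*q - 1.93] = -24.4*q^3 + 11.1*q^2 - 7.66*q - 1.22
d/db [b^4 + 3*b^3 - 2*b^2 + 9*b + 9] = 4*b^3 + 9*b^2 - 4*b + 9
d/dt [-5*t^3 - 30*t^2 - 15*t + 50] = -15*t^2 - 60*t - 15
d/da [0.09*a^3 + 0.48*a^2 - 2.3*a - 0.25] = 0.27*a^2 + 0.96*a - 2.3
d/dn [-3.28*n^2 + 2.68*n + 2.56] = 2.68 - 6.56*n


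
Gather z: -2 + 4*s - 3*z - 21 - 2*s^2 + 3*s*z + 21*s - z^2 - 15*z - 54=-2*s^2 + 25*s - z^2 + z*(3*s - 18) - 77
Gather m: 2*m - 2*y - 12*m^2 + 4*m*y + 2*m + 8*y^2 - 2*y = -12*m^2 + m*(4*y + 4) + 8*y^2 - 4*y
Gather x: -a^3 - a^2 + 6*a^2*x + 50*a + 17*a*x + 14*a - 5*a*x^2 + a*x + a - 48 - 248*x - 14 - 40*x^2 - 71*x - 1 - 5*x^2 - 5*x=-a^3 - a^2 + 65*a + x^2*(-5*a - 45) + x*(6*a^2 + 18*a - 324) - 63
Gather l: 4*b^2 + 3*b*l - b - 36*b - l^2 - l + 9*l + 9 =4*b^2 - 37*b - l^2 + l*(3*b + 8) + 9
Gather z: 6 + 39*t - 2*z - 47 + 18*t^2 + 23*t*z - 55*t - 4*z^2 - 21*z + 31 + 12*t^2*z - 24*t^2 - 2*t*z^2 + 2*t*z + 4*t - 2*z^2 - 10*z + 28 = -6*t^2 - 12*t + z^2*(-2*t - 6) + z*(12*t^2 + 25*t - 33) + 18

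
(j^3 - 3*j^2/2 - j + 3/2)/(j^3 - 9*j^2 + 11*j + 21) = (2*j^2 - 5*j + 3)/(2*(j^2 - 10*j + 21))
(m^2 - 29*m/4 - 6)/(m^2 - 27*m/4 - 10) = (4*m + 3)/(4*m + 5)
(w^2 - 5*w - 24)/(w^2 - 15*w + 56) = (w + 3)/(w - 7)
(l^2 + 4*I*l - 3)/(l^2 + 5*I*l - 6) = (l + I)/(l + 2*I)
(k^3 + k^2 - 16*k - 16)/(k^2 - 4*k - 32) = (k^2 - 3*k - 4)/(k - 8)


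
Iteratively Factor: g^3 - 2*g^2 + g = (g - 1)*(g^2 - g) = (g - 1)^2*(g)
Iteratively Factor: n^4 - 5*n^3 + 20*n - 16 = (n - 4)*(n^3 - n^2 - 4*n + 4) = (n - 4)*(n + 2)*(n^2 - 3*n + 2) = (n - 4)*(n - 1)*(n + 2)*(n - 2)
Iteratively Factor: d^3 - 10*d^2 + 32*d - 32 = (d - 2)*(d^2 - 8*d + 16) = (d - 4)*(d - 2)*(d - 4)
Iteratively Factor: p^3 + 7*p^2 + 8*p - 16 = (p - 1)*(p^2 + 8*p + 16) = (p - 1)*(p + 4)*(p + 4)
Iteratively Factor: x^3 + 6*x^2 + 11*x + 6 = (x + 3)*(x^2 + 3*x + 2) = (x + 2)*(x + 3)*(x + 1)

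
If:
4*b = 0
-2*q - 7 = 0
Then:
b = 0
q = -7/2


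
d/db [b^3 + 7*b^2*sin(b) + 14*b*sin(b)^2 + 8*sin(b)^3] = 7*b^2*cos(b) + 3*b^2 + 14*b*sin(b) + 14*b*sin(2*b) + 24*sin(b)^2*cos(b) + 14*sin(b)^2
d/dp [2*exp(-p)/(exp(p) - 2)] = 4*(1 - exp(p))*exp(-p)/(exp(2*p) - 4*exp(p) + 4)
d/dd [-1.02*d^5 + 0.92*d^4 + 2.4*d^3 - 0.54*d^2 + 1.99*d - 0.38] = -5.1*d^4 + 3.68*d^3 + 7.2*d^2 - 1.08*d + 1.99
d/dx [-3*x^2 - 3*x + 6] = -6*x - 3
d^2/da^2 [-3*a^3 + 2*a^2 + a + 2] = 4 - 18*a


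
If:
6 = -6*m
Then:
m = -1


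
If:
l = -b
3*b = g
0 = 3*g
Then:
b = 0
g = 0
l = 0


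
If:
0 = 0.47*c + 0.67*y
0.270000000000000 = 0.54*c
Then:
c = 0.50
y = -0.35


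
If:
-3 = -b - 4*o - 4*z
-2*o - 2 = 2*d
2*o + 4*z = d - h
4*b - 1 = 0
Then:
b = 1/4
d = z - 27/16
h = -z - 49/16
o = 11/16 - z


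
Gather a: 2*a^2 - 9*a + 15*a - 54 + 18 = 2*a^2 + 6*a - 36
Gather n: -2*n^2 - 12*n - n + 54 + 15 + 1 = -2*n^2 - 13*n + 70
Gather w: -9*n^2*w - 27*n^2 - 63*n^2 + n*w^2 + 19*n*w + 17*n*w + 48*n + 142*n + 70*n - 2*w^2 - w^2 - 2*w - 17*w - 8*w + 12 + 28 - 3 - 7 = -90*n^2 + 260*n + w^2*(n - 3) + w*(-9*n^2 + 36*n - 27) + 30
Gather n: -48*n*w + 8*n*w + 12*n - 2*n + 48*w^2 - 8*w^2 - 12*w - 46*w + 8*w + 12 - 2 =n*(10 - 40*w) + 40*w^2 - 50*w + 10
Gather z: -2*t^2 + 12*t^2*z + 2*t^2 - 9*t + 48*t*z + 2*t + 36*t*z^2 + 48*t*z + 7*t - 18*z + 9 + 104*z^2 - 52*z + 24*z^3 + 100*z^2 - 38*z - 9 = 24*z^3 + z^2*(36*t + 204) + z*(12*t^2 + 96*t - 108)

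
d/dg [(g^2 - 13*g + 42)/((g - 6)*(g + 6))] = 13/(g^2 + 12*g + 36)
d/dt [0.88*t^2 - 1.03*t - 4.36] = 1.76*t - 1.03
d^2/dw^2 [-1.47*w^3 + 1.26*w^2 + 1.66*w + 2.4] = 2.52 - 8.82*w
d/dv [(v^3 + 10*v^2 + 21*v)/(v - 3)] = (2*v^3 + v^2 - 60*v - 63)/(v^2 - 6*v + 9)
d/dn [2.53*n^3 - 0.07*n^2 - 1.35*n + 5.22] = 7.59*n^2 - 0.14*n - 1.35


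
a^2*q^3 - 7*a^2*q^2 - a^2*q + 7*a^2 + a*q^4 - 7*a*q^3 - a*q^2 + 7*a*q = (a + q)*(q - 7)*(q - 1)*(a*q + a)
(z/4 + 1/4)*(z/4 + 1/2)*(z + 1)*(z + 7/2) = z^4/16 + 15*z^3/32 + 19*z^2/16 + 39*z/32 + 7/16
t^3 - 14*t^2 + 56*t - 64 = (t - 8)*(t - 4)*(t - 2)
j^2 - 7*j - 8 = (j - 8)*(j + 1)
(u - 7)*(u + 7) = u^2 - 49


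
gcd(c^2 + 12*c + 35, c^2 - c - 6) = 1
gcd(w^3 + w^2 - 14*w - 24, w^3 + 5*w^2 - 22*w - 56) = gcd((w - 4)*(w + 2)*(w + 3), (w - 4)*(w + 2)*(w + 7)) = w^2 - 2*w - 8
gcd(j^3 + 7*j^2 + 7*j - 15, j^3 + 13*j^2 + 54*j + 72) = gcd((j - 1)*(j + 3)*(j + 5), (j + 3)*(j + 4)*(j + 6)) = j + 3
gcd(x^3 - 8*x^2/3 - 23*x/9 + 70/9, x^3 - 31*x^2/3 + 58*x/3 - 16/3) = x - 2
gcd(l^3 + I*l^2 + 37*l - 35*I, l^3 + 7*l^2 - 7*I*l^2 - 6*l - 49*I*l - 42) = l - I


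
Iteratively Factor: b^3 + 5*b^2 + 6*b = (b + 3)*(b^2 + 2*b) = b*(b + 3)*(b + 2)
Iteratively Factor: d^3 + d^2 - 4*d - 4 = (d + 2)*(d^2 - d - 2) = (d + 1)*(d + 2)*(d - 2)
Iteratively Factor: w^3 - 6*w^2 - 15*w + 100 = (w - 5)*(w^2 - w - 20) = (w - 5)^2*(w + 4)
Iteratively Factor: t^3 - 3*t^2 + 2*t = (t)*(t^2 - 3*t + 2) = t*(t - 1)*(t - 2)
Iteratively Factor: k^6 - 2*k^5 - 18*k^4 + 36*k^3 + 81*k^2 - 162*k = (k - 2)*(k^5 - 18*k^3 + 81*k) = (k - 3)*(k - 2)*(k^4 + 3*k^3 - 9*k^2 - 27*k) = (k - 3)^2*(k - 2)*(k^3 + 6*k^2 + 9*k) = (k - 3)^2*(k - 2)*(k + 3)*(k^2 + 3*k) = (k - 3)^2*(k - 2)*(k + 3)^2*(k)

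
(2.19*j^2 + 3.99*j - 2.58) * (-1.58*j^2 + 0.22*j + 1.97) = -3.4602*j^4 - 5.8224*j^3 + 9.2685*j^2 + 7.2927*j - 5.0826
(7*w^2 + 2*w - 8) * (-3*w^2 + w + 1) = -21*w^4 + w^3 + 33*w^2 - 6*w - 8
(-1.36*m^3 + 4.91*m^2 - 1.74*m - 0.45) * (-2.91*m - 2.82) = 3.9576*m^4 - 10.4529*m^3 - 8.7828*m^2 + 6.2163*m + 1.269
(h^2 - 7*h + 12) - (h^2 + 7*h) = 12 - 14*h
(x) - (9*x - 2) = 2 - 8*x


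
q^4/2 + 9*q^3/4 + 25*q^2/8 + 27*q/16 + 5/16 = (q/2 + 1/4)*(q + 1/2)*(q + 1)*(q + 5/2)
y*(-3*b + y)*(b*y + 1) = -3*b^2*y^2 + b*y^3 - 3*b*y + y^2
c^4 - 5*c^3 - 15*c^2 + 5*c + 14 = (c - 7)*(c - 1)*(c + 1)*(c + 2)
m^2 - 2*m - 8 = (m - 4)*(m + 2)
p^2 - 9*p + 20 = (p - 5)*(p - 4)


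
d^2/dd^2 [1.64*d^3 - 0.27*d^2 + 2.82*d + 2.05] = 9.84*d - 0.54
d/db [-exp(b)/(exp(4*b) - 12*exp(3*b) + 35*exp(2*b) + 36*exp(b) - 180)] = (3*exp(4*b) - 24*exp(3*b) + 35*exp(2*b) + 180)*exp(b)/(exp(8*b) - 24*exp(7*b) + 214*exp(6*b) - 768*exp(5*b) + exp(4*b) + 6840*exp(3*b) - 11304*exp(2*b) - 12960*exp(b) + 32400)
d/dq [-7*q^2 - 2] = -14*q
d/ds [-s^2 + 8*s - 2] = 8 - 2*s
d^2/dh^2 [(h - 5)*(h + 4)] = 2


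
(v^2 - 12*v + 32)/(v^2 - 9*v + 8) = (v - 4)/(v - 1)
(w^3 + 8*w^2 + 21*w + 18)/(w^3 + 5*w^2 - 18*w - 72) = (w^2 + 5*w + 6)/(w^2 + 2*w - 24)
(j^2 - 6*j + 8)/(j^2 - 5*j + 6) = (j - 4)/(j - 3)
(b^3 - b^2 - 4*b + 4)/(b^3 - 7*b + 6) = (b + 2)/(b + 3)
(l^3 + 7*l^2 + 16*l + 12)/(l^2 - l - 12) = (l^2 + 4*l + 4)/(l - 4)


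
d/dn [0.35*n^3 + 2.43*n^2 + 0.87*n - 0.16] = 1.05*n^2 + 4.86*n + 0.87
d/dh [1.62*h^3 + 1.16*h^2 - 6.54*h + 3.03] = 4.86*h^2 + 2.32*h - 6.54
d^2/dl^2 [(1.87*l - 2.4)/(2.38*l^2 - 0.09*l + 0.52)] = ((11.7606 - 26.7036*l)*(2.38*l^2 - 0.09*l + 0.52) + (1.87*l - 2.4)*(4.76*l - 0.09)*(9.52*l - 0.18))/(2.38*l^2 - 0.09*l + 0.52)^3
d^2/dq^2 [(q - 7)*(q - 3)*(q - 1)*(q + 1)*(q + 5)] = 20*q^3 - 60*q^2 - 180*q + 220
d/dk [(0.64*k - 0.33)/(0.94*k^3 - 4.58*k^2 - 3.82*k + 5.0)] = (-1.2032*k^3 + 3.8618*k^2 - 3.0228*k + 1.9394)/(0.8836*k^6 - 8.6104*k^5 + 13.7948*k^4 + 44.3912*k^3 - 31.2076*k^2 - 38.2*k + 25.0)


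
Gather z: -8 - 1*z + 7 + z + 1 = 0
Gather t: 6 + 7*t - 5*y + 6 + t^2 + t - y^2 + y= t^2 + 8*t - y^2 - 4*y + 12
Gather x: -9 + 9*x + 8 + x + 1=10*x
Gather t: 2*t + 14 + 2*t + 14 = 4*t + 28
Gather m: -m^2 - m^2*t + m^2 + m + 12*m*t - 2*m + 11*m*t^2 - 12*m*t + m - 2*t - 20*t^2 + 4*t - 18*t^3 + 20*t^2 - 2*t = -m^2*t + 11*m*t^2 - 18*t^3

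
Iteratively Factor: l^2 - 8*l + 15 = (l - 3)*(l - 5)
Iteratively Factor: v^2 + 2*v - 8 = (v - 2)*(v + 4)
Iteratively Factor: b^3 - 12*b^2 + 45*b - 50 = (b - 2)*(b^2 - 10*b + 25) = (b - 5)*(b - 2)*(b - 5)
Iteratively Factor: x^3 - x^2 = (x)*(x^2 - x) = x^2*(x - 1)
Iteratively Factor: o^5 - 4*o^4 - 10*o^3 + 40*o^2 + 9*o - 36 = (o + 1)*(o^4 - 5*o^3 - 5*o^2 + 45*o - 36) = (o + 1)*(o + 3)*(o^3 - 8*o^2 + 19*o - 12) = (o - 4)*(o + 1)*(o + 3)*(o^2 - 4*o + 3) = (o - 4)*(o - 3)*(o + 1)*(o + 3)*(o - 1)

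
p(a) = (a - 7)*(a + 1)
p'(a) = 2*a - 6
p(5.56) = -9.45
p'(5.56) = 5.12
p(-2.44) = 13.59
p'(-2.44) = -10.88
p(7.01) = 0.08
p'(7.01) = 8.02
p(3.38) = -15.86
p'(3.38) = 0.76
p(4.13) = -14.72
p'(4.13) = 2.26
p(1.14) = -12.54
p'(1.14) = -3.72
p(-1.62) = 5.34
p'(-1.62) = -9.24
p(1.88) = -14.75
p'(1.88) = -2.24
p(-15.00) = 308.00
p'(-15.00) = -36.00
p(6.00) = -7.00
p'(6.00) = 6.00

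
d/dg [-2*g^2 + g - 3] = 1 - 4*g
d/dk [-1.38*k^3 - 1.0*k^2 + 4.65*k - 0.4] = -4.14*k^2 - 2.0*k + 4.65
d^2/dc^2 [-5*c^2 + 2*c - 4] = -10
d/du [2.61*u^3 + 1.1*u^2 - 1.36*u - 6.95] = 7.83*u^2 + 2.2*u - 1.36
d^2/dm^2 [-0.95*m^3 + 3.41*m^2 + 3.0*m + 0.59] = 6.82 - 5.7*m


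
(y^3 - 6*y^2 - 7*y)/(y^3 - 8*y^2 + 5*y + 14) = y/(y - 2)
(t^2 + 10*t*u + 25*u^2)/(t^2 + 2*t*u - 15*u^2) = (t + 5*u)/(t - 3*u)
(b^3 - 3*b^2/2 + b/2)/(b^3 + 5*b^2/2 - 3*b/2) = (b - 1)/(b + 3)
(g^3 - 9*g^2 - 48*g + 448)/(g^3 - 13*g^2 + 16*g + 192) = (g + 7)/(g + 3)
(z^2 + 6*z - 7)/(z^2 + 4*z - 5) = (z + 7)/(z + 5)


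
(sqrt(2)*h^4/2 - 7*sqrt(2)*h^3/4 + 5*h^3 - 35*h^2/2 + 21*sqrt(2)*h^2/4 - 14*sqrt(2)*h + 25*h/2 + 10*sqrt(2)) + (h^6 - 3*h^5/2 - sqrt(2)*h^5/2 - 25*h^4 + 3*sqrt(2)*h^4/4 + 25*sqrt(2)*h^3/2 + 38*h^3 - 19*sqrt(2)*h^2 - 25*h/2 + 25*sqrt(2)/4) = h^6 - 3*h^5/2 - sqrt(2)*h^5/2 - 25*h^4 + 5*sqrt(2)*h^4/4 + 43*sqrt(2)*h^3/4 + 43*h^3 - 55*sqrt(2)*h^2/4 - 35*h^2/2 - 14*sqrt(2)*h + 65*sqrt(2)/4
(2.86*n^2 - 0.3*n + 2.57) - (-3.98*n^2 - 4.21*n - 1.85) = 6.84*n^2 + 3.91*n + 4.42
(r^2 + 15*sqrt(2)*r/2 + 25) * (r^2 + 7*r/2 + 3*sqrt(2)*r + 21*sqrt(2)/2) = r^4 + 7*r^3/2 + 21*sqrt(2)*r^3/2 + 147*sqrt(2)*r^2/4 + 70*r^2 + 75*sqrt(2)*r + 245*r + 525*sqrt(2)/2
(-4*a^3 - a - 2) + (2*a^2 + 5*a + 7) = -4*a^3 + 2*a^2 + 4*a + 5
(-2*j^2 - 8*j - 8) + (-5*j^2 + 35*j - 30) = -7*j^2 + 27*j - 38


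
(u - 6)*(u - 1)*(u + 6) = u^3 - u^2 - 36*u + 36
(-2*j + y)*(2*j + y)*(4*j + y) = -16*j^3 - 4*j^2*y + 4*j*y^2 + y^3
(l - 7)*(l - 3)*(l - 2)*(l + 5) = l^4 - 7*l^3 - 19*l^2 + 163*l - 210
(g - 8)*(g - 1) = g^2 - 9*g + 8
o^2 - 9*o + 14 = (o - 7)*(o - 2)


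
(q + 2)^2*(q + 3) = q^3 + 7*q^2 + 16*q + 12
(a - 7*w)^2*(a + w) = a^3 - 13*a^2*w + 35*a*w^2 + 49*w^3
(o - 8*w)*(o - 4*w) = o^2 - 12*o*w + 32*w^2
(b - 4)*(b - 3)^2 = b^3 - 10*b^2 + 33*b - 36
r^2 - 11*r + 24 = (r - 8)*(r - 3)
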